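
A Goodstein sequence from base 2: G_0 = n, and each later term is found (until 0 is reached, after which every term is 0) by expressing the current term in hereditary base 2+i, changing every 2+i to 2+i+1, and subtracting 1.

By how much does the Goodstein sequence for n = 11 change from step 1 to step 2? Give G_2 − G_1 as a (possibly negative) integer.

943

(0) 11|_2 = 2^(2 + 1) + 2 + 1 ↦ 3^(3 + 1) + 3 + 1|_3 = 85 ⇒ 84
(1) 84|_3 = 3^(3 + 1) + 3 ↦ 4^(4 + 1) + 4|_4 = 1028 ⇒ 1027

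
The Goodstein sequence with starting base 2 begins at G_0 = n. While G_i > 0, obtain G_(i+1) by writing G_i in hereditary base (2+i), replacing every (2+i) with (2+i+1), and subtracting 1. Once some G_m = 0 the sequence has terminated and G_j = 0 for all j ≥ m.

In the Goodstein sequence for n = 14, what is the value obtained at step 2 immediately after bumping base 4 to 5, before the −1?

i=0: 14 = 2^(2 + 1) + 2^2 + 2 (b=2); 2→3: 3^(3 + 1) + 3^3 + 3 = 111; 111−1 = 110
i=1: 110 = 3^(3 + 1) + 3^3 + 2 (b=3); 3→4: 4^(4 + 1) + 4^4 + 2 = 1282; 1282−1 = 1281

18751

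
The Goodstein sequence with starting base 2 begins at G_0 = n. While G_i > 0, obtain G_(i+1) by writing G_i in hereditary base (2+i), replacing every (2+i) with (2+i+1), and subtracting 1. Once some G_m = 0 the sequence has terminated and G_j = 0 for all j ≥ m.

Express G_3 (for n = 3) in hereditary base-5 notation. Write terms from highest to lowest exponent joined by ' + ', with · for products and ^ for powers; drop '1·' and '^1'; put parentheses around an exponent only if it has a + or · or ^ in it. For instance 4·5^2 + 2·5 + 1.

[0] 3 ≡ 2 + 1 (base 2). Lift 3: 4. −1: 3.
[1] 3 ≡ 3 (base 3). Lift 4: 4. −1: 3.
[2] 3 ≡ 3 (base 4). Lift 5: 3. −1: 2.
[3] 2 ≡ 2 (base 5). Lift 6: 2. −1: 1.

2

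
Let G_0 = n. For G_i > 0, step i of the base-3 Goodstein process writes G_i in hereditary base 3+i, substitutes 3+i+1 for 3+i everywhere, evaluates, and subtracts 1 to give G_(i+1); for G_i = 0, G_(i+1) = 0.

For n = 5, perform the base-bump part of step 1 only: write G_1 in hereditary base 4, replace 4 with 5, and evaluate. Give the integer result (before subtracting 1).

6

step 0: 5 = 3 + 2; sub 4 for 3: 4 + 2; = 6; G_1 = 6−1 = 5
step 1: 5 = 4 + 1; sub 5 for 4: 5 + 1; = 6; G_2 = 6−1 = 5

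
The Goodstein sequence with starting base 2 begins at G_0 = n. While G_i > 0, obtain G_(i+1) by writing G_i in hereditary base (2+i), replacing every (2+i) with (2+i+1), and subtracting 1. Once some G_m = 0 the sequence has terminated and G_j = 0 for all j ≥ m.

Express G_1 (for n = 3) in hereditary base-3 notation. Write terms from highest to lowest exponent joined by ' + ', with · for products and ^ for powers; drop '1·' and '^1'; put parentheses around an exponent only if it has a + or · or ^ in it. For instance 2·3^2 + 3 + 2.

i=0: 3 = 2 + 1 (b=2); 2→3: 3 + 1 = 4; 4−1 = 3
i=1: 3 = 3 (b=3); 3→4: 4 = 4; 4−1 = 3

3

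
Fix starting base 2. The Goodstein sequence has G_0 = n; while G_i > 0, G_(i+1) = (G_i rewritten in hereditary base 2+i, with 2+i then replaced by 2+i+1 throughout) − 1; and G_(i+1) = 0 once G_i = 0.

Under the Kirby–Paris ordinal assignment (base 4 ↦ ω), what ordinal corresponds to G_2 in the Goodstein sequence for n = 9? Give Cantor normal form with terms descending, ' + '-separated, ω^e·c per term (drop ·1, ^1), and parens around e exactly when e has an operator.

9 —HB2→ 2^(2 + 1) + 1 —bump→ 3^(3 + 1) + 1 = 82 —(−1)→ 81
81 —HB3→ 3^(3 + 1) —bump→ 4^(4 + 1) = 1024 —(−1)→ 1023
1023 —HB4→ 3·4^4 + 3·4^3 + 3·4^2 + 3·4 + 3 —bump→ 3·5^5 + 3·5^3 + 3·5^2 + 3·5 + 3 = 9843 —(−1)→ 9842

ω^ω·3 + ω^3·3 + ω^2·3 + ω·3 + 3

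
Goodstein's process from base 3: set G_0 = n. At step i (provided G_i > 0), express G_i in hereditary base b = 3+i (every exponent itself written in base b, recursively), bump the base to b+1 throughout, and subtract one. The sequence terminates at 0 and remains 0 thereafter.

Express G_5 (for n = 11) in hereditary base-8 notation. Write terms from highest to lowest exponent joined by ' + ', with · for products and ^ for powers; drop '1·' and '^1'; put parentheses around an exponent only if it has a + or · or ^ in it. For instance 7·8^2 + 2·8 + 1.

11 —HB3→ 3^2 + 2 —bump→ 4^2 + 2 = 18 —(−1)→ 17
17 —HB4→ 4^2 + 1 —bump→ 5^2 + 1 = 26 —(−1)→ 25
25 —HB5→ 5^2 —bump→ 6^2 = 36 —(−1)→ 35
35 —HB6→ 5·6 + 5 —bump→ 5·7 + 5 = 40 —(−1)→ 39
39 —HB7→ 5·7 + 4 —bump→ 5·8 + 4 = 44 —(−1)→ 43

5·8 + 3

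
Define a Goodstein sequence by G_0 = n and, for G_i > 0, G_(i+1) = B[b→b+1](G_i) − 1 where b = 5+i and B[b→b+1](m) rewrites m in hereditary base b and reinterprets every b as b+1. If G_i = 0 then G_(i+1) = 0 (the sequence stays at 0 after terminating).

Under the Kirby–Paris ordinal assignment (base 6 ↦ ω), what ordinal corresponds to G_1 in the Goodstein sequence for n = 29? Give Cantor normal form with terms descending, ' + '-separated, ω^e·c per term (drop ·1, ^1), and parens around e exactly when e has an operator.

ω^2 + 3

G_0=29  [base 5] 5^2 + 4  →[5↦6]→  6^2 + 4 = 40  −1 ⇒ G_1=39
G_1=39  [base 6] 6^2 + 3  →[6↦7]→  7^2 + 3 = 52  −1 ⇒ G_2=51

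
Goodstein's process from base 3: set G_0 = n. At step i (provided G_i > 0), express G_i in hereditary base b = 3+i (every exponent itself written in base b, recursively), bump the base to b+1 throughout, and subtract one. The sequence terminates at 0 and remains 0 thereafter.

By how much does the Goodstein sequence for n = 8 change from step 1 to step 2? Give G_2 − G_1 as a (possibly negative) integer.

1

(0) 8|_3 = 2·3 + 2 ↦ 2·4 + 2|_4 = 10 ⇒ 9
(1) 9|_4 = 2·4 + 1 ↦ 2·5 + 1|_5 = 11 ⇒ 10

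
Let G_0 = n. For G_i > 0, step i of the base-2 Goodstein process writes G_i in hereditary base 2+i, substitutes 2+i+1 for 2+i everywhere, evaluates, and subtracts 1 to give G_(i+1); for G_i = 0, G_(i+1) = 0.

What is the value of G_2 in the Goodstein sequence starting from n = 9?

(0) 9|_2 = 2^(2 + 1) + 1 ↦ 3^(3 + 1) + 1|_3 = 82 ⇒ 81
(1) 81|_3 = 3^(3 + 1) ↦ 4^(4 + 1)|_4 = 1024 ⇒ 1023

1023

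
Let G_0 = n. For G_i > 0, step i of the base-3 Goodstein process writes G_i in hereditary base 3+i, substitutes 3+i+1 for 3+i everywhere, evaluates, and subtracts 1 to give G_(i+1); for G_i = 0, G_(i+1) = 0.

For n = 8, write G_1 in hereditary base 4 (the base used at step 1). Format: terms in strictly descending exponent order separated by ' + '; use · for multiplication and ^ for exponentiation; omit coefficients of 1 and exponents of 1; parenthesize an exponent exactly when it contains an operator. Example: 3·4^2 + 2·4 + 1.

(0) 8|_3 = 2·3 + 2 ↦ 2·4 + 2|_4 = 10 ⇒ 9
(1) 9|_4 = 2·4 + 1 ↦ 2·5 + 1|_5 = 11 ⇒ 10

2·4 + 1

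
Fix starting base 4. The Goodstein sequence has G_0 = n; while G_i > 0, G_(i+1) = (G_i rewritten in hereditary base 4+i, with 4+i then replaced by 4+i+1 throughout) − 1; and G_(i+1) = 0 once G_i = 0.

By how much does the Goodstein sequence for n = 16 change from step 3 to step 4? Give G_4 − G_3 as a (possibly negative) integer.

3

16 —HB4→ 4^2 —bump→ 5^2 = 25 —(−1)→ 24
24 —HB5→ 4·5 + 4 —bump→ 4·6 + 4 = 28 —(−1)→ 27
27 —HB6→ 4·6 + 3 —bump→ 4·7 + 3 = 31 —(−1)→ 30
30 —HB7→ 4·7 + 2 —bump→ 4·8 + 2 = 34 —(−1)→ 33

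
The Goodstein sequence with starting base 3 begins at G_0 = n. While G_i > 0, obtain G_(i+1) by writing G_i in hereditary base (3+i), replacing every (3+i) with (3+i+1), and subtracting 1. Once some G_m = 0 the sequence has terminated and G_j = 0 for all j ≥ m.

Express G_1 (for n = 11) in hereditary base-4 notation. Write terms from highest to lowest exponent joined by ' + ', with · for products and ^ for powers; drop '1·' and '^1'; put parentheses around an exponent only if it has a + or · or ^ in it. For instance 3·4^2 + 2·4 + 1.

11 —HB3→ 3^2 + 2 —bump→ 4^2 + 2 = 18 —(−1)→ 17
17 —HB4→ 4^2 + 1 —bump→ 5^2 + 1 = 26 —(−1)→ 25

4^2 + 1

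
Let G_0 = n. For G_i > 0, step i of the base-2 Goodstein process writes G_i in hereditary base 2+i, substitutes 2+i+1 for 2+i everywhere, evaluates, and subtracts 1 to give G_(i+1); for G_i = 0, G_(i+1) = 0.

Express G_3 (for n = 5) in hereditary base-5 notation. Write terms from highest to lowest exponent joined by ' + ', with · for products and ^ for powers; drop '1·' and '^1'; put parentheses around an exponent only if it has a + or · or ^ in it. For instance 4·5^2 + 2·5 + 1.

base 2: 5 = 2^2 + 1; at 3: 3^3 + 1 = 28; next = 27
base 3: 27 = 3^3; at 4: 4^4 = 256; next = 255
base 4: 255 = 3·4^3 + 3·4^2 + 3·4 + 3; at 5: 3·5^3 + 3·5^2 + 3·5 + 3 = 468; next = 467
base 5: 467 = 3·5^3 + 3·5^2 + 3·5 + 2; at 6: 3·6^3 + 3·6^2 + 3·6 + 2 = 776; next = 775

3·5^3 + 3·5^2 + 3·5 + 2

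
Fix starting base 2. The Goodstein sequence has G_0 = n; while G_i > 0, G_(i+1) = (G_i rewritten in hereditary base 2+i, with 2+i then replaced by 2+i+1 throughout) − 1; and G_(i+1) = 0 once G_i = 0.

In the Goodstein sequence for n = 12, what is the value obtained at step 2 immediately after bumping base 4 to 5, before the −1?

(0) 12|_2 = 2^(2 + 1) + 2^2 ↦ 3^(3 + 1) + 3^3|_3 = 108 ⇒ 107
(1) 107|_3 = 3^(3 + 1) + 2·3^2 + 2·3 + 2 ↦ 4^(4 + 1) + 2·4^2 + 2·4 + 2|_4 = 1066 ⇒ 1065
(2) 1065|_4 = 4^(4 + 1) + 2·4^2 + 2·4 + 1 ↦ 5^(5 + 1) + 2·5^2 + 2·5 + 1|_5 = 15686 ⇒ 15685

15686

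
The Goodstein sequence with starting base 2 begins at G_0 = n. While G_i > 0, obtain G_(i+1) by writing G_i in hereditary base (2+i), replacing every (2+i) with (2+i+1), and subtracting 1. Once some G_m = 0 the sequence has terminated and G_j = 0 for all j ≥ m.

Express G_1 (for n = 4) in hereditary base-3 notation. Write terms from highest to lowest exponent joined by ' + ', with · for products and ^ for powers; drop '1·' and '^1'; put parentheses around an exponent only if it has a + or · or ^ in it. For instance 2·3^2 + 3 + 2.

2·3^2 + 2·3 + 2

i=0: 4 = 2^2 (b=2); 2→3: 3^3 = 27; 27−1 = 26
i=1: 26 = 2·3^2 + 2·3 + 2 (b=3); 3→4: 2·4^2 + 2·4 + 2 = 42; 42−1 = 41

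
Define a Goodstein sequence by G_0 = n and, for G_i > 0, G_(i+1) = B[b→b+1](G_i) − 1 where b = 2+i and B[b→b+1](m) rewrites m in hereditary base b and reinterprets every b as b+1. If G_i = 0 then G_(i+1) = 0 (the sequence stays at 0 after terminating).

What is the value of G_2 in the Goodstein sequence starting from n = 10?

base 2: 10 = 2^(2 + 1) + 2; at 3: 3^(3 + 1) + 3 = 84; next = 83
base 3: 83 = 3^(3 + 1) + 2; at 4: 4^(4 + 1) + 2 = 1026; next = 1025

1025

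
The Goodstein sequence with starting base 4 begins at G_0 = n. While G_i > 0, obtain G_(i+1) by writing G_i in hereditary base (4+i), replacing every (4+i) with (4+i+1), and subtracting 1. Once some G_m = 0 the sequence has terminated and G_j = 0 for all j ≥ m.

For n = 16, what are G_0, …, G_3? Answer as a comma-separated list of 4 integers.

16, 24, 27, 30

[0] 16 ≡ 4^2 (base 4). Lift 5: 25. −1: 24.
[1] 24 ≡ 4·5 + 4 (base 5). Lift 6: 28. −1: 27.
[2] 27 ≡ 4·6 + 3 (base 6). Lift 7: 31. −1: 30.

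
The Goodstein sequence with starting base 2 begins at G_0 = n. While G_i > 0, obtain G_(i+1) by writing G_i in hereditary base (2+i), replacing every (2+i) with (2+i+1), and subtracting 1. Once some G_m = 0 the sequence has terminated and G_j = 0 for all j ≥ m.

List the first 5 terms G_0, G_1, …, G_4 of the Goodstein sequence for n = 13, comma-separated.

13, 108, 1279, 16092, 280711

[0] 13 ≡ 2^(2 + 1) + 2^2 + 1 (base 2). Lift 3: 109. −1: 108.
[1] 108 ≡ 3^(3 + 1) + 3^3 (base 3). Lift 4: 1280. −1: 1279.
[2] 1279 ≡ 4^(4 + 1) + 3·4^3 + 3·4^2 + 3·4 + 3 (base 4). Lift 5: 16093. −1: 16092.
[3] 16092 ≡ 5^(5 + 1) + 3·5^3 + 3·5^2 + 3·5 + 2 (base 5). Lift 6: 280712. −1: 280711.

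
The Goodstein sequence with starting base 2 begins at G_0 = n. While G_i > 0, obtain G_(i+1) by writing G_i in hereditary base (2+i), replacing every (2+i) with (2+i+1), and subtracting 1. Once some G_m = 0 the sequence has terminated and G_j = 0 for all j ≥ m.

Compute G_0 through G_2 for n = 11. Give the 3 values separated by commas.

base 2: 11 = 2^(2 + 1) + 2 + 1; at 3: 3^(3 + 1) + 3 + 1 = 85; next = 84
base 3: 84 = 3^(3 + 1) + 3; at 4: 4^(4 + 1) + 4 = 1028; next = 1027

11, 84, 1027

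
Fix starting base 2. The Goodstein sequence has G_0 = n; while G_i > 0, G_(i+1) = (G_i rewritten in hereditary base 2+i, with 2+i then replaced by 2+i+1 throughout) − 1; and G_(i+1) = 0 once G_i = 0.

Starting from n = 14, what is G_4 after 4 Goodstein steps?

326591

i=0: 14 = 2^(2 + 1) + 2^2 + 2 (b=2); 2→3: 3^(3 + 1) + 3^3 + 3 = 111; 111−1 = 110
i=1: 110 = 3^(3 + 1) + 3^3 + 2 (b=3); 3→4: 4^(4 + 1) + 4^4 + 2 = 1282; 1282−1 = 1281
i=2: 1281 = 4^(4 + 1) + 4^4 + 1 (b=4); 4→5: 5^(5 + 1) + 5^5 + 1 = 18751; 18751−1 = 18750
i=3: 18750 = 5^(5 + 1) + 5^5 (b=5); 5→6: 6^(6 + 1) + 6^6 = 326592; 326592−1 = 326591
i=4: 326591 = 6^(6 + 1) + 5·6^5 + 5·6^4 + 5·6^3 + 5·6^2 + 5·6 + 5 (b=6); 6→7: 7^(7 + 1) + 5·7^5 + 5·7^4 + 5·7^3 + 5·7^2 + 5·7 + 5 = 5862841; 5862841−1 = 5862840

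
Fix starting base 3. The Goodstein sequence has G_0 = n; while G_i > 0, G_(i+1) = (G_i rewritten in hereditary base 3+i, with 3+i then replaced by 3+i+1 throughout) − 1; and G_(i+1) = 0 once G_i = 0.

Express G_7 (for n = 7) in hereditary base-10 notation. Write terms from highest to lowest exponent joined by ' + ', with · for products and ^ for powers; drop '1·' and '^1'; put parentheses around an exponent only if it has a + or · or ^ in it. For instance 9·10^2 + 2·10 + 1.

i=0: 7 = 2·3 + 1 (b=3); 3→4: 2·4 + 1 = 9; 9−1 = 8
i=1: 8 = 2·4 (b=4); 4→5: 2·5 = 10; 10−1 = 9
i=2: 9 = 5 + 4 (b=5); 5→6: 6 + 4 = 10; 10−1 = 9
i=3: 9 = 6 + 3 (b=6); 6→7: 7 + 3 = 10; 10−1 = 9
i=4: 9 = 7 + 2 (b=7); 7→8: 8 + 2 = 10; 10−1 = 9
i=5: 9 = 8 + 1 (b=8); 8→9: 9 + 1 = 10; 10−1 = 9
i=6: 9 = 9 (b=9); 9→10: 10 = 10; 10−1 = 9
i=7: 9 = 9 (b=10); 10→11: 9 = 9; 9−1 = 8

9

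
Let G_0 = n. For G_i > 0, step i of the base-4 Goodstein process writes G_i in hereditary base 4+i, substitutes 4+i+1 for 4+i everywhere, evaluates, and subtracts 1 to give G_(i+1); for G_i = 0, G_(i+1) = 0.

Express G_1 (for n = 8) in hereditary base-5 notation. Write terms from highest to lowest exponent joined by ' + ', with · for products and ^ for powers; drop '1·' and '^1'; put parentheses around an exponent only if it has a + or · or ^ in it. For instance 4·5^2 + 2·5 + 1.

5 + 4

G_0=8  [base 4] 2·4  →[4↦5]→  2·5 = 10  −1 ⇒ G_1=9
G_1=9  [base 5] 5 + 4  →[5↦6]→  6 + 4 = 10  −1 ⇒ G_2=9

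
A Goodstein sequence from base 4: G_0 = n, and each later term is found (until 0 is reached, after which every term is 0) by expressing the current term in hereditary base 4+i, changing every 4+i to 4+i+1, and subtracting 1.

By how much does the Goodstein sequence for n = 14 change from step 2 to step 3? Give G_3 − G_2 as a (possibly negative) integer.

14 —HB4→ 3·4 + 2 —bump→ 3·5 + 2 = 17 —(−1)→ 16
16 —HB5→ 3·5 + 1 —bump→ 3·6 + 1 = 19 —(−1)→ 18
18 —HB6→ 3·6 —bump→ 3·7 = 21 —(−1)→ 20

2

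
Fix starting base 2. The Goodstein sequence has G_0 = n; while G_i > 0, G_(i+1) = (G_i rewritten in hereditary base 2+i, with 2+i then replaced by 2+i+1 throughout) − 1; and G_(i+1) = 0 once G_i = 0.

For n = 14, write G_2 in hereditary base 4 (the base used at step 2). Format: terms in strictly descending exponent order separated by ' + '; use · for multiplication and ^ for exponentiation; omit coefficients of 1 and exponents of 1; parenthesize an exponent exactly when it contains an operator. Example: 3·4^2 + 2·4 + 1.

step 0: 14 = 2^(2 + 1) + 2^2 + 2; sub 3 for 2: 3^(3 + 1) + 3^3 + 3; = 111; G_1 = 111−1 = 110
step 1: 110 = 3^(3 + 1) + 3^3 + 2; sub 4 for 3: 4^(4 + 1) + 4^4 + 2; = 1282; G_2 = 1282−1 = 1281

4^(4 + 1) + 4^4 + 1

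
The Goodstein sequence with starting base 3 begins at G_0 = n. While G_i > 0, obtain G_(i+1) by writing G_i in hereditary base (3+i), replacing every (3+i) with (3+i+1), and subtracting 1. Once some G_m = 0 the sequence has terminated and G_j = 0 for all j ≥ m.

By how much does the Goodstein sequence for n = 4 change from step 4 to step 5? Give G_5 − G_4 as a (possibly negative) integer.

G_0 = 4. HB_3(4) = 3 + 1. Bump = 5. G_1 = 4.
G_1 = 4. HB_4(4) = 4. Bump = 5. G_2 = 4.
G_2 = 4. HB_5(4) = 4. Bump = 4. G_3 = 3.
G_3 = 3. HB_6(3) = 3. Bump = 3. G_4 = 2.
G_4 = 2. HB_7(2) = 2. Bump = 2. G_5 = 1.

-1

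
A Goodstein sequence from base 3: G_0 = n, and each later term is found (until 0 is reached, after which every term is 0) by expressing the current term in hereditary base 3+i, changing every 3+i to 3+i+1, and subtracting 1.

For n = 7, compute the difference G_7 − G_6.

step 0: 7 = 2·3 + 1; sub 4 for 3: 2·4 + 1; = 9; G_1 = 9−1 = 8
step 1: 8 = 2·4; sub 5 for 4: 2·5; = 10; G_2 = 10−1 = 9
step 2: 9 = 5 + 4; sub 6 for 5: 6 + 4; = 10; G_3 = 10−1 = 9
step 3: 9 = 6 + 3; sub 7 for 6: 7 + 3; = 10; G_4 = 10−1 = 9
step 4: 9 = 7 + 2; sub 8 for 7: 8 + 2; = 10; G_5 = 10−1 = 9
step 5: 9 = 8 + 1; sub 9 for 8: 9 + 1; = 10; G_6 = 10−1 = 9
step 6: 9 = 9; sub 10 for 9: 10; = 10; G_7 = 10−1 = 9

0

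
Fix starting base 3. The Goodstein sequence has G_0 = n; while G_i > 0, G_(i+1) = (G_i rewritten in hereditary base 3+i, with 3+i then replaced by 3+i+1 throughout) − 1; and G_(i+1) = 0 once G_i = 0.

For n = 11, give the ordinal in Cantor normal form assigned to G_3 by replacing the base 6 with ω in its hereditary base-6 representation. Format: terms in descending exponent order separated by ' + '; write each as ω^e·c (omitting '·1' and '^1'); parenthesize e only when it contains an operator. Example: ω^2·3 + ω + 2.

11 —HB3→ 3^2 + 2 —bump→ 4^2 + 2 = 18 —(−1)→ 17
17 —HB4→ 4^2 + 1 —bump→ 5^2 + 1 = 26 —(−1)→ 25
25 —HB5→ 5^2 —bump→ 6^2 = 36 —(−1)→ 35
35 —HB6→ 5·6 + 5 —bump→ 5·7 + 5 = 40 —(−1)→ 39

ω·5 + 5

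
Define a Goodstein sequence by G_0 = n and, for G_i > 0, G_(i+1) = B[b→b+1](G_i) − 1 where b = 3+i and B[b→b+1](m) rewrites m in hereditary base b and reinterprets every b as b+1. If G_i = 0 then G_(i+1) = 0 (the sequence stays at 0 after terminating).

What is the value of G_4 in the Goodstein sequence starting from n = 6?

base 3: 6 = 2·3; at 4: 2·4 = 8; next = 7
base 4: 7 = 4 + 3; at 5: 5 + 3 = 8; next = 7
base 5: 7 = 5 + 2; at 6: 6 + 2 = 8; next = 7
base 6: 7 = 6 + 1; at 7: 7 + 1 = 8; next = 7
base 7: 7 = 7; at 8: 8 = 8; next = 7

7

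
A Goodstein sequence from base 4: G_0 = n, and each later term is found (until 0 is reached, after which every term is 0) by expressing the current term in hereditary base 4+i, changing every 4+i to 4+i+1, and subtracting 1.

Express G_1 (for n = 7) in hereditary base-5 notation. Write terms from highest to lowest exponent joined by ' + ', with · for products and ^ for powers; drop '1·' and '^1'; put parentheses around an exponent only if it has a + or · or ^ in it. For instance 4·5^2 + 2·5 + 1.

5 + 2

(0) 7|_4 = 4 + 3 ↦ 5 + 3|_5 = 8 ⇒ 7
(1) 7|_5 = 5 + 2 ↦ 6 + 2|_6 = 8 ⇒ 7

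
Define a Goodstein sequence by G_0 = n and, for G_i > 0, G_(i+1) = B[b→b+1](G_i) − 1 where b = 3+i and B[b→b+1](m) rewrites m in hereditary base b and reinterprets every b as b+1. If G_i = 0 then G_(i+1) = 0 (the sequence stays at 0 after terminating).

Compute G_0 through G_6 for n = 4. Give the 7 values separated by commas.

4, 4, 4, 3, 2, 1, 0

i=0: 4 = 3 + 1 (b=3); 3→4: 4 + 1 = 5; 5−1 = 4
i=1: 4 = 4 (b=4); 4→5: 5 = 5; 5−1 = 4
i=2: 4 = 4 (b=5); 5→6: 4 = 4; 4−1 = 3
i=3: 3 = 3 (b=6); 6→7: 3 = 3; 3−1 = 2
i=4: 2 = 2 (b=7); 7→8: 2 = 2; 2−1 = 1
i=5: 1 = 1 (b=8); 8→9: 1 = 1; 1−1 = 0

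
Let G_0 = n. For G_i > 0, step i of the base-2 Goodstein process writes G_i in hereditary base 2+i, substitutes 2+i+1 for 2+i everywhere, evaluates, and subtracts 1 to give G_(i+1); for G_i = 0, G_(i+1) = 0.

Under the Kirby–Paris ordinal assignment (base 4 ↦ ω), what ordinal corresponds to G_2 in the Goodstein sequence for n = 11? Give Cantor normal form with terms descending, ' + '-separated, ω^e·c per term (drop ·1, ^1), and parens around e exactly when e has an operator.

G_0 = 11. HB_2(11) = 2^(2 + 1) + 2 + 1. Bump = 85. G_1 = 84.
G_1 = 84. HB_3(84) = 3^(3 + 1) + 3. Bump = 1028. G_2 = 1027.
G_2 = 1027. HB_4(1027) = 4^(4 + 1) + 3. Bump = 15628. G_3 = 15627.

ω^(ω + 1) + 3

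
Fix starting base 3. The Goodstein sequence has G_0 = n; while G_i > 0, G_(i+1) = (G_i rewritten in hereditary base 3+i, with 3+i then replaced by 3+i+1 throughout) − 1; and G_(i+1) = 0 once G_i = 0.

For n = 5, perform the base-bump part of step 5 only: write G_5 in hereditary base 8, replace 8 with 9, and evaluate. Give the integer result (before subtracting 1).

3

(0) 5|_3 = 3 + 2 ↦ 4 + 2|_4 = 6 ⇒ 5
(1) 5|_4 = 4 + 1 ↦ 5 + 1|_5 = 6 ⇒ 5
(2) 5|_5 = 5 ↦ 6|_6 = 6 ⇒ 5
(3) 5|_6 = 5 ↦ 5|_7 = 5 ⇒ 4
(4) 4|_7 = 4 ↦ 4|_8 = 4 ⇒ 3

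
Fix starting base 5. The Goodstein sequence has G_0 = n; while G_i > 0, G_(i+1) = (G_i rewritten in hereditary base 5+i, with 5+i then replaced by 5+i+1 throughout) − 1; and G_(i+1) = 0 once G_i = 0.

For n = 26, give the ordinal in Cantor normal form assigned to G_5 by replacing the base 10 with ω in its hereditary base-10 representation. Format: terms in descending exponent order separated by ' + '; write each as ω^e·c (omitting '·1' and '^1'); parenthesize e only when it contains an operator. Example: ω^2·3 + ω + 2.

base 5: 26 = 5^2 + 1; at 6: 6^2 + 1 = 37; next = 36
base 6: 36 = 6^2; at 7: 7^2 = 49; next = 48
base 7: 48 = 6·7 + 6; at 8: 6·8 + 6 = 54; next = 53
base 8: 53 = 6·8 + 5; at 9: 6·9 + 5 = 59; next = 58
base 9: 58 = 6·9 + 4; at 10: 6·10 + 4 = 64; next = 63
base 10: 63 = 6·10 + 3; at 11: 6·11 + 3 = 69; next = 68

ω·6 + 3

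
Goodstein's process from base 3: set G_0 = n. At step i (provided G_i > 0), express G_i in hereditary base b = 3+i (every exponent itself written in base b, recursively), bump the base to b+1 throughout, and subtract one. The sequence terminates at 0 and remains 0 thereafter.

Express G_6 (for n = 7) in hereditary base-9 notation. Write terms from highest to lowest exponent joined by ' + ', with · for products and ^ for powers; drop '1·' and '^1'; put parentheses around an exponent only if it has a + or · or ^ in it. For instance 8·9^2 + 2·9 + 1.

9

[0] 7 ≡ 2·3 + 1 (base 3). Lift 4: 9. −1: 8.
[1] 8 ≡ 2·4 (base 4). Lift 5: 10. −1: 9.
[2] 9 ≡ 5 + 4 (base 5). Lift 6: 10. −1: 9.
[3] 9 ≡ 6 + 3 (base 6). Lift 7: 10. −1: 9.
[4] 9 ≡ 7 + 2 (base 7). Lift 8: 10. −1: 9.
[5] 9 ≡ 8 + 1 (base 8). Lift 9: 10. −1: 9.
[6] 9 ≡ 9 (base 9). Lift 10: 10. −1: 9.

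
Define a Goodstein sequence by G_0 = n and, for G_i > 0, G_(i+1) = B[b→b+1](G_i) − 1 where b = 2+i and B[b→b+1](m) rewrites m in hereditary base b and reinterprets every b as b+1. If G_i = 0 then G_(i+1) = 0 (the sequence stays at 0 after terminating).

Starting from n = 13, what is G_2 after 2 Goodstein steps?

1279

i=0: 13 = 2^(2 + 1) + 2^2 + 1 (b=2); 2→3: 3^(3 + 1) + 3^3 + 1 = 109; 109−1 = 108
i=1: 108 = 3^(3 + 1) + 3^3 (b=3); 3→4: 4^(4 + 1) + 4^4 = 1280; 1280−1 = 1279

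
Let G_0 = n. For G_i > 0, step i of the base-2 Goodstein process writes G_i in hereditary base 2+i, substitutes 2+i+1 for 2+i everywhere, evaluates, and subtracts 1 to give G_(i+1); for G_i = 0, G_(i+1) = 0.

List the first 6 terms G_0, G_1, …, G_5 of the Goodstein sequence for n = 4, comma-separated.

4, 26, 41, 60, 83, 109

i=0: 4 = 2^2 (b=2); 2→3: 3^3 = 27; 27−1 = 26
i=1: 26 = 2·3^2 + 2·3 + 2 (b=3); 3→4: 2·4^2 + 2·4 + 2 = 42; 42−1 = 41
i=2: 41 = 2·4^2 + 2·4 + 1 (b=4); 4→5: 2·5^2 + 2·5 + 1 = 61; 61−1 = 60
i=3: 60 = 2·5^2 + 2·5 (b=5); 5→6: 2·6^2 + 2·6 = 84; 84−1 = 83
i=4: 83 = 2·6^2 + 6 + 5 (b=6); 6→7: 2·7^2 + 7 + 5 = 110; 110−1 = 109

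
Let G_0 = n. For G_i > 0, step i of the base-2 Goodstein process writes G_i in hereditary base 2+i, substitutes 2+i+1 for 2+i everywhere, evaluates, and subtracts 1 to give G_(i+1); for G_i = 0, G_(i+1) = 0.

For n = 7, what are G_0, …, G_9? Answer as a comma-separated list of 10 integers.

i=0: 7 = 2^2 + 2 + 1 (b=2); 2→3: 3^3 + 3 + 1 = 31; 31−1 = 30
i=1: 30 = 3^3 + 3 (b=3); 3→4: 4^4 + 4 = 260; 260−1 = 259
i=2: 259 = 4^4 + 3 (b=4); 4→5: 5^5 + 3 = 3128; 3128−1 = 3127
i=3: 3127 = 5^5 + 2 (b=5); 5→6: 6^6 + 2 = 46658; 46658−1 = 46657
i=4: 46657 = 6^6 + 1 (b=6); 6→7: 7^7 + 1 = 823544; 823544−1 = 823543
i=5: 823543 = 7^7 (b=7); 7→8: 8^8 = 16777216; 16777216−1 = 16777215
i=6: 16777215 = 7·8^7 + 7·8^6 + 7·8^5 + 7·8^4 + 7·8^3 + 7·8^2 + 7·8 + 7 (b=8); 8→9: 7·9^7 + 7·9^6 + 7·9^5 + 7·9^4 + 7·9^3 + 7·9^2 + 7·9 + 7 = 37665880; 37665880−1 = 37665879
i=7: 37665879 = 7·9^7 + 7·9^6 + 7·9^5 + 7·9^4 + 7·9^3 + 7·9^2 + 7·9 + 6 (b=9); 9→10: 7·10^7 + 7·10^6 + 7·10^5 + 7·10^4 + 7·10^3 + 7·10^2 + 7·10 + 6 = 77777776; 77777776−1 = 77777775
i=8: 77777775 = 7·10^7 + 7·10^6 + 7·10^5 + 7·10^4 + 7·10^3 + 7·10^2 + 7·10 + 5 (b=10); 10→11: 7·11^7 + 7·11^6 + 7·11^5 + 7·11^4 + 7·11^3 + 7·11^2 + 7·11 + 5 = 150051214; 150051214−1 = 150051213

7, 30, 259, 3127, 46657, 823543, 16777215, 37665879, 77777775, 150051213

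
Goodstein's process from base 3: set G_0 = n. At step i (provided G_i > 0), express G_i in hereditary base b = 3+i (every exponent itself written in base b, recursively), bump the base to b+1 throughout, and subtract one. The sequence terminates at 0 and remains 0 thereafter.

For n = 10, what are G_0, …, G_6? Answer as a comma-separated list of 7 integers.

G_0 = 10. HB_3(10) = 3^2 + 1. Bump = 17. G_1 = 16.
G_1 = 16. HB_4(16) = 4^2. Bump = 25. G_2 = 24.
G_2 = 24. HB_5(24) = 4·5 + 4. Bump = 28. G_3 = 27.
G_3 = 27. HB_6(27) = 4·6 + 3. Bump = 31. G_4 = 30.
G_4 = 30. HB_7(30) = 4·7 + 2. Bump = 34. G_5 = 33.
G_5 = 33. HB_8(33) = 4·8 + 1. Bump = 37. G_6 = 36.

10, 16, 24, 27, 30, 33, 36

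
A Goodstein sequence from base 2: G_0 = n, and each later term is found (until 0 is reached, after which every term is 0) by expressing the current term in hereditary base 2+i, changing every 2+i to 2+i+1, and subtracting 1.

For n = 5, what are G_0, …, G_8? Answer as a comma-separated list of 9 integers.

step 0: 5 = 2^2 + 1; sub 3 for 2: 3^3 + 1; = 28; G_1 = 28−1 = 27
step 1: 27 = 3^3; sub 4 for 3: 4^4; = 256; G_2 = 256−1 = 255
step 2: 255 = 3·4^3 + 3·4^2 + 3·4 + 3; sub 5 for 4: 3·5^3 + 3·5^2 + 3·5 + 3; = 468; G_3 = 468−1 = 467
step 3: 467 = 3·5^3 + 3·5^2 + 3·5 + 2; sub 6 for 5: 3·6^3 + 3·6^2 + 3·6 + 2; = 776; G_4 = 776−1 = 775
step 4: 775 = 3·6^3 + 3·6^2 + 3·6 + 1; sub 7 for 6: 3·7^3 + 3·7^2 + 3·7 + 1; = 1198; G_5 = 1198−1 = 1197
step 5: 1197 = 3·7^3 + 3·7^2 + 3·7; sub 8 for 7: 3·8^3 + 3·8^2 + 3·8; = 1752; G_6 = 1752−1 = 1751
step 6: 1751 = 3·8^3 + 3·8^2 + 2·8 + 7; sub 9 for 8: 3·9^3 + 3·9^2 + 2·9 + 7; = 2455; G_7 = 2455−1 = 2454
step 7: 2454 = 3·9^3 + 3·9^2 + 2·9 + 6; sub 10 for 9: 3·10^3 + 3·10^2 + 2·10 + 6; = 3326; G_8 = 3326−1 = 3325

5, 27, 255, 467, 775, 1197, 1751, 2454, 3325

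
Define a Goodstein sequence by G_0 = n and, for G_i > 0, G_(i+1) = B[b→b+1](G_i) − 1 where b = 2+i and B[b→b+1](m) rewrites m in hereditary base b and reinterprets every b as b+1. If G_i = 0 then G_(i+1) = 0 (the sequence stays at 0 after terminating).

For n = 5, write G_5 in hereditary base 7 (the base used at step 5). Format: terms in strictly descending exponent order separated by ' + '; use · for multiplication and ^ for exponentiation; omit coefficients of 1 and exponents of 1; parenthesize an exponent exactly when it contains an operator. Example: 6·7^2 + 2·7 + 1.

step 0: 5 = 2^2 + 1; sub 3 for 2: 3^3 + 1; = 28; G_1 = 28−1 = 27
step 1: 27 = 3^3; sub 4 for 3: 4^4; = 256; G_2 = 256−1 = 255
step 2: 255 = 3·4^3 + 3·4^2 + 3·4 + 3; sub 5 for 4: 3·5^3 + 3·5^2 + 3·5 + 3; = 468; G_3 = 468−1 = 467
step 3: 467 = 3·5^3 + 3·5^2 + 3·5 + 2; sub 6 for 5: 3·6^3 + 3·6^2 + 3·6 + 2; = 776; G_4 = 776−1 = 775
step 4: 775 = 3·6^3 + 3·6^2 + 3·6 + 1; sub 7 for 6: 3·7^3 + 3·7^2 + 3·7 + 1; = 1198; G_5 = 1198−1 = 1197
step 5: 1197 = 3·7^3 + 3·7^2 + 3·7; sub 8 for 7: 3·8^3 + 3·8^2 + 3·8; = 1752; G_6 = 1752−1 = 1751

3·7^3 + 3·7^2 + 3·7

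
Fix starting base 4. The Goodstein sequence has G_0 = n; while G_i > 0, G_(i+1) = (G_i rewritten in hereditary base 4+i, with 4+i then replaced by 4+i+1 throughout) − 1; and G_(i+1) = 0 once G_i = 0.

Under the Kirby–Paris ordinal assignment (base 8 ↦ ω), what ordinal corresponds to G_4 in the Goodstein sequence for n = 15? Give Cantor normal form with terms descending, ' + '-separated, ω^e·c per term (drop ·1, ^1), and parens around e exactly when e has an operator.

ω·2 + 7

(0) 15|_4 = 3·4 + 3 ↦ 3·5 + 3|_5 = 18 ⇒ 17
(1) 17|_5 = 3·5 + 2 ↦ 3·6 + 2|_6 = 20 ⇒ 19
(2) 19|_6 = 3·6 + 1 ↦ 3·7 + 1|_7 = 22 ⇒ 21
(3) 21|_7 = 3·7 ↦ 3·8|_8 = 24 ⇒ 23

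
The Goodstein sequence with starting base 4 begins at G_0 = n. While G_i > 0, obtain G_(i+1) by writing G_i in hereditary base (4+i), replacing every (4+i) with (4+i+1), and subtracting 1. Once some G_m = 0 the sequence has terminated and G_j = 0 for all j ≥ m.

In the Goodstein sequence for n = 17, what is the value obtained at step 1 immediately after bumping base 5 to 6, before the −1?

36

(0) 17|_4 = 4^2 + 1 ↦ 5^2 + 1|_5 = 26 ⇒ 25
(1) 25|_5 = 5^2 ↦ 6^2|_6 = 36 ⇒ 35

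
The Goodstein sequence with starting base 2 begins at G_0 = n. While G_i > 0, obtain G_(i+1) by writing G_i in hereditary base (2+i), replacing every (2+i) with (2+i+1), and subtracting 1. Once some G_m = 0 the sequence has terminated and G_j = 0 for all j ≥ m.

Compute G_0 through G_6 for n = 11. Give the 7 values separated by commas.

11, 84, 1027, 15627, 279937, 5764801, 134217727

base 2: 11 = 2^(2 + 1) + 2 + 1; at 3: 3^(3 + 1) + 3 + 1 = 85; next = 84
base 3: 84 = 3^(3 + 1) + 3; at 4: 4^(4 + 1) + 4 = 1028; next = 1027
base 4: 1027 = 4^(4 + 1) + 3; at 5: 5^(5 + 1) + 3 = 15628; next = 15627
base 5: 15627 = 5^(5 + 1) + 2; at 6: 6^(6 + 1) + 2 = 279938; next = 279937
base 6: 279937 = 6^(6 + 1) + 1; at 7: 7^(7 + 1) + 1 = 5764802; next = 5764801
base 7: 5764801 = 7^(7 + 1); at 8: 8^(8 + 1) = 134217728; next = 134217727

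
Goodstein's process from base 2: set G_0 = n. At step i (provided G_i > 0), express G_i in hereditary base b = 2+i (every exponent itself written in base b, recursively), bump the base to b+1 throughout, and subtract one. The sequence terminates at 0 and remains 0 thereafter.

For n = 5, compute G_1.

27

G_0=5  [base 2] 2^2 + 1  →[2↦3]→  3^3 + 1 = 28  −1 ⇒ G_1=27
G_1=27  [base 3] 3^3  →[3↦4]→  4^4 = 256  −1 ⇒ G_2=255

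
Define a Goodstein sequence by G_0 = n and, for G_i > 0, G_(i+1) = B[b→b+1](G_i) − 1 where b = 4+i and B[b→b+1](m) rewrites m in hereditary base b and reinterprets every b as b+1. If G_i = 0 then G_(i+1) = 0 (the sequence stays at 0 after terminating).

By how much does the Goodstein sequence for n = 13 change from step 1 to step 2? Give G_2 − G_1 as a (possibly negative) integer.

2

base 4: 13 = 3·4 + 1; at 5: 3·5 + 1 = 16; next = 15
base 5: 15 = 3·5; at 6: 3·6 = 18; next = 17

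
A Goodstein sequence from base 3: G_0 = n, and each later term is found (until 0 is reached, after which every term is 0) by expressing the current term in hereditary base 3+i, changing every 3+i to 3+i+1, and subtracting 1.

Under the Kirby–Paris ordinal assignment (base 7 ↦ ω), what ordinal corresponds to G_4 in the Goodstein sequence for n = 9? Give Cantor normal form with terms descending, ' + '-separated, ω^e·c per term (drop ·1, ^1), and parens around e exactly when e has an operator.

ω·3

(0) 9|_3 = 3^2 ↦ 4^2|_4 = 16 ⇒ 15
(1) 15|_4 = 3·4 + 3 ↦ 3·5 + 3|_5 = 18 ⇒ 17
(2) 17|_5 = 3·5 + 2 ↦ 3·6 + 2|_6 = 20 ⇒ 19
(3) 19|_6 = 3·6 + 1 ↦ 3·7 + 1|_7 = 22 ⇒ 21
(4) 21|_7 = 3·7 ↦ 3·8|_8 = 24 ⇒ 23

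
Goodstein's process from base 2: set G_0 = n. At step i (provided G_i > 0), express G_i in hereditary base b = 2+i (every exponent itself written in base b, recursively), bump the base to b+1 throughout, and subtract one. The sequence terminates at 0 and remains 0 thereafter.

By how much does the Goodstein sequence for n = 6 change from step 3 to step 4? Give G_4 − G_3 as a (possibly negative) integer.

i=0: 6 = 2^2 + 2 (b=2); 2→3: 3^3 + 3 = 30; 30−1 = 29
i=1: 29 = 3^3 + 2 (b=3); 3→4: 4^4 + 2 = 258; 258−1 = 257
i=2: 257 = 4^4 + 1 (b=4); 4→5: 5^5 + 1 = 3126; 3126−1 = 3125
i=3: 3125 = 5^5 (b=5); 5→6: 6^6 = 46656; 46656−1 = 46655

43530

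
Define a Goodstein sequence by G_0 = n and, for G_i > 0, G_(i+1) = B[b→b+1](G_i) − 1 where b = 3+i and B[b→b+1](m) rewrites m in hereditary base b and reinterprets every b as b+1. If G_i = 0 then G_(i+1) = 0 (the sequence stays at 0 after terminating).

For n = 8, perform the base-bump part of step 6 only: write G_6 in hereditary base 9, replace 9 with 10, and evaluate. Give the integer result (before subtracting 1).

12

G_0=8  [base 3] 2·3 + 2  →[3↦4]→  2·4 + 2 = 10  −1 ⇒ G_1=9
G_1=9  [base 4] 2·4 + 1  →[4↦5]→  2·5 + 1 = 11  −1 ⇒ G_2=10
G_2=10  [base 5] 2·5  →[5↦6]→  2·6 = 12  −1 ⇒ G_3=11
G_3=11  [base 6] 6 + 5  →[6↦7]→  7 + 5 = 12  −1 ⇒ G_4=11
G_4=11  [base 7] 7 + 4  →[7↦8]→  8 + 4 = 12  −1 ⇒ G_5=11
G_5=11  [base 8] 8 + 3  →[8↦9]→  9 + 3 = 12  −1 ⇒ G_6=11
G_6=11  [base 9] 9 + 2  →[9↦10]→  10 + 2 = 12  −1 ⇒ G_7=11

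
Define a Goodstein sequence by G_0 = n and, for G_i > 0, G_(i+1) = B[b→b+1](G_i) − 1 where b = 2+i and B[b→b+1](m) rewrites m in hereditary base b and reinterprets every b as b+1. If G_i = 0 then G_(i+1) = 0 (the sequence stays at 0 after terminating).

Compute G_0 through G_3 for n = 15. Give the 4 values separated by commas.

15, 111, 1283, 18752

15 —HB2→ 2^(2 + 1) + 2^2 + 2 + 1 —bump→ 3^(3 + 1) + 3^3 + 3 + 1 = 112 —(−1)→ 111
111 —HB3→ 3^(3 + 1) + 3^3 + 3 —bump→ 4^(4 + 1) + 4^4 + 4 = 1284 —(−1)→ 1283
1283 —HB4→ 4^(4 + 1) + 4^4 + 3 —bump→ 5^(5 + 1) + 5^5 + 3 = 18753 —(−1)→ 18752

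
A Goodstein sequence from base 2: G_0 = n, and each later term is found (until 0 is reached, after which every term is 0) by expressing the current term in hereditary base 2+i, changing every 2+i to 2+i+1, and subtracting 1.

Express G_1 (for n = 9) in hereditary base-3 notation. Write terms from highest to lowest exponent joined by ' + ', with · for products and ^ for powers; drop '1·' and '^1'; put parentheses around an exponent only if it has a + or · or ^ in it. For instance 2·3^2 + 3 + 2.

3^(3 + 1)

[0] 9 ≡ 2^(2 + 1) + 1 (base 2). Lift 3: 82. −1: 81.
[1] 81 ≡ 3^(3 + 1) (base 3). Lift 4: 1024. −1: 1023.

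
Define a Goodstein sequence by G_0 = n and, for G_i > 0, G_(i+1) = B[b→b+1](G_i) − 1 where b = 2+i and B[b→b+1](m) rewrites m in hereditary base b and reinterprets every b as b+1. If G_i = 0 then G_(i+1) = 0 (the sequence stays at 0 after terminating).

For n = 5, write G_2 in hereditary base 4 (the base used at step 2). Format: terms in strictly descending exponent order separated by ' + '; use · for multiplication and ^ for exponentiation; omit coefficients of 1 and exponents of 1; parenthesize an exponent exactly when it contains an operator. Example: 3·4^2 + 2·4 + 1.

[0] 5 ≡ 2^2 + 1 (base 2). Lift 3: 28. −1: 27.
[1] 27 ≡ 3^3 (base 3). Lift 4: 256. −1: 255.

3·4^3 + 3·4^2 + 3·4 + 3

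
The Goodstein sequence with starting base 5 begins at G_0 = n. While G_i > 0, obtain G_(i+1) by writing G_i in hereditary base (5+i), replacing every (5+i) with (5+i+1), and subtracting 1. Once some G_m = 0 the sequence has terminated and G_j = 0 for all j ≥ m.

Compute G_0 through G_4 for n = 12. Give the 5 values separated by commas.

12 —HB5→ 2·5 + 2 —bump→ 2·6 + 2 = 14 —(−1)→ 13
13 —HB6→ 2·6 + 1 —bump→ 2·7 + 1 = 15 —(−1)→ 14
14 —HB7→ 2·7 —bump→ 2·8 = 16 —(−1)→ 15
15 —HB8→ 8 + 7 —bump→ 9 + 7 = 16 —(−1)→ 15

12, 13, 14, 15, 15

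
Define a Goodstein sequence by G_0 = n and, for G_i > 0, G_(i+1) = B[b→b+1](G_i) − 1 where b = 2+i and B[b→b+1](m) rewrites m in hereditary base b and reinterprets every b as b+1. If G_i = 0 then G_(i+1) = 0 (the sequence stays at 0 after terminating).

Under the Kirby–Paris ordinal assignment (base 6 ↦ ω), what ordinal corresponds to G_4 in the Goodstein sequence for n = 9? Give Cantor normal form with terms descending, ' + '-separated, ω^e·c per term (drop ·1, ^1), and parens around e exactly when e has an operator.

ω^ω·3 + ω^3·3 + ω^2·3 + ω·3 + 1

G_0 = 9. HB_2(9) = 2^(2 + 1) + 1. Bump = 82. G_1 = 81.
G_1 = 81. HB_3(81) = 3^(3 + 1). Bump = 1024. G_2 = 1023.
G_2 = 1023. HB_4(1023) = 3·4^4 + 3·4^3 + 3·4^2 + 3·4 + 3. Bump = 9843. G_3 = 9842.
G_3 = 9842. HB_5(9842) = 3·5^5 + 3·5^3 + 3·5^2 + 3·5 + 2. Bump = 140744. G_4 = 140743.
G_4 = 140743. HB_6(140743) = 3·6^6 + 3·6^3 + 3·6^2 + 3·6 + 1. Bump = 2471827. G_5 = 2471826.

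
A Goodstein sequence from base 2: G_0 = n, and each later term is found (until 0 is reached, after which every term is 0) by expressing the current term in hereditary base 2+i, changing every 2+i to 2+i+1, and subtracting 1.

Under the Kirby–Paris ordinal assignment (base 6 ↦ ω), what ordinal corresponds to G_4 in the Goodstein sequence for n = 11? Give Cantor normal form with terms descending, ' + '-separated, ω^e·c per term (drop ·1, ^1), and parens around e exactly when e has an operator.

ω^(ω + 1) + 1

base 2: 11 = 2^(2 + 1) + 2 + 1; at 3: 3^(3 + 1) + 3 + 1 = 85; next = 84
base 3: 84 = 3^(3 + 1) + 3; at 4: 4^(4 + 1) + 4 = 1028; next = 1027
base 4: 1027 = 4^(4 + 1) + 3; at 5: 5^(5 + 1) + 3 = 15628; next = 15627
base 5: 15627 = 5^(5 + 1) + 2; at 6: 6^(6 + 1) + 2 = 279938; next = 279937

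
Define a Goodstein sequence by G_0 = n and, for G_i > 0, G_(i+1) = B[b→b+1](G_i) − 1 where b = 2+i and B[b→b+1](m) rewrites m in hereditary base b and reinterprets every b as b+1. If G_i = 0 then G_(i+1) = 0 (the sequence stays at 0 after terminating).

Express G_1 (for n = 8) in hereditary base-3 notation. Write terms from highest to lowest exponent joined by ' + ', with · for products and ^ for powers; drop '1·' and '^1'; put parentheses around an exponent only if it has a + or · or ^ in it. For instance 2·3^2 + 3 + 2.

i=0: 8 = 2^(2 + 1) (b=2); 2→3: 3^(3 + 1) = 81; 81−1 = 80
i=1: 80 = 2·3^3 + 2·3^2 + 2·3 + 2 (b=3); 3→4: 2·4^4 + 2·4^2 + 2·4 + 2 = 554; 554−1 = 553

2·3^3 + 2·3^2 + 2·3 + 2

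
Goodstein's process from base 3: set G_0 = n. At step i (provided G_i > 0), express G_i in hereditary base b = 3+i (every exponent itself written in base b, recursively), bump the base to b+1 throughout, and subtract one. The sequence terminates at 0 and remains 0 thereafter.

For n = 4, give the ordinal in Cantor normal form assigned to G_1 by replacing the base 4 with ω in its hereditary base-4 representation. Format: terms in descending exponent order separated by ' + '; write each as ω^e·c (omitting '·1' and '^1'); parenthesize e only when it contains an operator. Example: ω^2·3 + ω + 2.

[0] 4 ≡ 3 + 1 (base 3). Lift 4: 5. −1: 4.
[1] 4 ≡ 4 (base 4). Lift 5: 5. −1: 4.

ω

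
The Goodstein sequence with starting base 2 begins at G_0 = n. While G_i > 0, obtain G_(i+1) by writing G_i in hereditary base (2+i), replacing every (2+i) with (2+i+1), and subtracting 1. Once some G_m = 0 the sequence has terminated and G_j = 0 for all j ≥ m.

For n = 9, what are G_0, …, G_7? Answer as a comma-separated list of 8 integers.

9, 81, 1023, 9842, 140743, 2471826, 50333399, 1162263921

base 2: 9 = 2^(2 + 1) + 1; at 3: 3^(3 + 1) + 1 = 82; next = 81
base 3: 81 = 3^(3 + 1); at 4: 4^(4 + 1) = 1024; next = 1023
base 4: 1023 = 3·4^4 + 3·4^3 + 3·4^2 + 3·4 + 3; at 5: 3·5^5 + 3·5^3 + 3·5^2 + 3·5 + 3 = 9843; next = 9842
base 5: 9842 = 3·5^5 + 3·5^3 + 3·5^2 + 3·5 + 2; at 6: 3·6^6 + 3·6^3 + 3·6^2 + 3·6 + 2 = 140744; next = 140743
base 6: 140743 = 3·6^6 + 3·6^3 + 3·6^2 + 3·6 + 1; at 7: 3·7^7 + 3·7^3 + 3·7^2 + 3·7 + 1 = 2471827; next = 2471826
base 7: 2471826 = 3·7^7 + 3·7^3 + 3·7^2 + 3·7; at 8: 3·8^8 + 3·8^3 + 3·8^2 + 3·8 = 50333400; next = 50333399
base 8: 50333399 = 3·8^8 + 3·8^3 + 3·8^2 + 2·8 + 7; at 9: 3·9^9 + 3·9^3 + 3·9^2 + 2·9 + 7 = 1162263922; next = 1162263921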